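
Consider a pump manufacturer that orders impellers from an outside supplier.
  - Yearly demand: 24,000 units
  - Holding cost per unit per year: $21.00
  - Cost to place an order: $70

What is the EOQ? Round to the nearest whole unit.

Optimal lot size Q* = (2 × 24,000 × $70 / $21)^½ ≈ 400.00

400 units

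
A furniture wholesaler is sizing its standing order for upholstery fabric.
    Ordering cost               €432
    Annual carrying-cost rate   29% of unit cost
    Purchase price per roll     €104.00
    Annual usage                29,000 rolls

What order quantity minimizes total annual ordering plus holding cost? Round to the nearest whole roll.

911 rolls

H = i·C = 0.29 × €104 = €30.1600 per roll-year
Optimal lot size Q* = (2 × 29,000 × €432 / €30.16)^½ ≈ 911.47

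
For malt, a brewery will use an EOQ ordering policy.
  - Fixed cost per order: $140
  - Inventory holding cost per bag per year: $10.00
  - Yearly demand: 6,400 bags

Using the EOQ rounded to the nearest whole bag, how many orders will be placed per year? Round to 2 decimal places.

15.13 orders per year

Q* = √(2·D·S / H) = √(2·6,400·140 / 10) = √179,200.0 ≈ 423.32 → Q = 423
Orders per year = D/Q = 6,400 / 423 = 15.130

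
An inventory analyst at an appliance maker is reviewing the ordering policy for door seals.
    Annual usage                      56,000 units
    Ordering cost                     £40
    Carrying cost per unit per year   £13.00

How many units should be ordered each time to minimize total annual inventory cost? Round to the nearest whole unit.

587 units

EOQ = √(2DS/H) = √(2 × 56,000 × 40 / 13)
    = √(344,615.38) ≈ 587.04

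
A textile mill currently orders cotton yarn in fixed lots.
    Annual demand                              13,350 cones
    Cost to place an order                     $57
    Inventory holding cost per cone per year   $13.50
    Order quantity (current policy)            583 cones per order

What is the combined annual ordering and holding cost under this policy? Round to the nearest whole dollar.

$5,240

Orders/yr = 13,350/583 = 22.899; ordering cost = 22.899 × $57 = $1,305.23
Average inventory = 583/2 = 291.5; holding cost = 291.5 × $13.5 = $3,935.25
Total = $1,305.23 + $3,935.25 = $5,240.48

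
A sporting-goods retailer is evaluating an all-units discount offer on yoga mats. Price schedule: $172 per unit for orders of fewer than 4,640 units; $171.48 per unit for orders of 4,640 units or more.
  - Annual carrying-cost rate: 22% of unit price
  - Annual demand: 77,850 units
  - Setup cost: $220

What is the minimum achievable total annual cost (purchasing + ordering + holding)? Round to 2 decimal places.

$13,426,202.38

H₁ = 22%×$172 = $37.8400;  H₂ = 22%×$171.48 = $37.7256
EOQ₁ = √(2×77,850×220/37.8400) = 951.44  (< 4,640, feasible at tier 1)
EOQ₂ = √(2×77,850×220/37.7256) = 952.88  (< 4,640 → use Q = 4,640 at tier-2 price)
TC(tier 1 (EOQ₁), Q≈951.4) = $13,426,202.38
TC(tier 2, Q≈4,640.0) = $13,440,932.56
Minimum at tier 1 (EOQ₁): $13,426,202.38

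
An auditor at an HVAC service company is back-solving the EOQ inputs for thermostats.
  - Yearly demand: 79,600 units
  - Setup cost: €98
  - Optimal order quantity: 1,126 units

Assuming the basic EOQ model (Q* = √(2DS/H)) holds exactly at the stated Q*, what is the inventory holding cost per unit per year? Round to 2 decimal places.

EOQ relation: Q² = 2DS/H, so rearrange for the unknown.
H = 2DS / Q² = 2 × 79,600 × 98 / 1,126² = 12.3053

€12.31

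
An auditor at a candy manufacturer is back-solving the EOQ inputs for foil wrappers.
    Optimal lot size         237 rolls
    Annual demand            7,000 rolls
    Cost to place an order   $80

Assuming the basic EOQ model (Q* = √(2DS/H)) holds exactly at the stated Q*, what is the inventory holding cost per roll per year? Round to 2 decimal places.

$19.94

From Q* = √(2DS/H) ⇒ Q*² = 2DS/H.
H = 2DS / Q² = 2 × 7,000 × 80 / 237² = 19.9398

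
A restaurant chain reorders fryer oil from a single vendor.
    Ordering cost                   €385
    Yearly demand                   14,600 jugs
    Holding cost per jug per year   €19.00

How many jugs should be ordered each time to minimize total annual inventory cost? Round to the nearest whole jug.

769 jugs

2DS/H = 2·14,600·385/19 = 591,684.21
EOQ = √591,684.21 ≈ 769.21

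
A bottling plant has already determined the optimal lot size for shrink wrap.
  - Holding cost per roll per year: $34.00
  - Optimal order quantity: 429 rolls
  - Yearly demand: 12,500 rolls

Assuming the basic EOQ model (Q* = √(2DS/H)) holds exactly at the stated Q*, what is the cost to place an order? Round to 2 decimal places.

$250.30

Since Q* = (2DS/H)^½, squaring gives Q*²·H = 2DS.
S = Q²H / (2D) = 429² × 34 / (2 × 12,500) = 250.2958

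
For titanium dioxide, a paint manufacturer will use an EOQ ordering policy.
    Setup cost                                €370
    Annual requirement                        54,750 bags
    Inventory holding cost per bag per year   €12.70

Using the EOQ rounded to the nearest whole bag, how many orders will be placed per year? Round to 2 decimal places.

2DS/H = 2·54,750·370/12.7 = 3,190,157.48
EOQ = √3,190,157.48 ≈ 1,786.10 → Q = 1,786
Orders per year = D/Q = 54,750 / 1,786 = 30.655

30.66 orders per year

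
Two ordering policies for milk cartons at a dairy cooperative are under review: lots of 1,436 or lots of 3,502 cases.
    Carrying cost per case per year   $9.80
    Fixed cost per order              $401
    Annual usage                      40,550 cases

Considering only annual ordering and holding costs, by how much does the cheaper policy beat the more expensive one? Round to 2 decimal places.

$3,443.12

Annual cost at Q: ordering D·S/Q plus holding Q·H/2.
TC(1,436) = (40,550/1,436)×401 + (1,436/2)×9.8 = $18,359.90
TC(3,502) = (40,550/3,502)×401 + (3,502/2)×9.8 = $21,803.02
|ΔTC| = |$18,359.90 − $21,803.02| = $3,443.12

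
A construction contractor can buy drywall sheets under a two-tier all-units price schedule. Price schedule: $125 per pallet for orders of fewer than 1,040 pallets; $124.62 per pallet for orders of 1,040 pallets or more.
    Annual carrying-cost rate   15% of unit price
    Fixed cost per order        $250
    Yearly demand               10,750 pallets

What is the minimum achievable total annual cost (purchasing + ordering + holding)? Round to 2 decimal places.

H₁ = 15%×$125 = $18.7500;  H₂ = 15%×$124.62 = $18.6930
EOQ₁ = √(2×10,750×250/18.7500) = 535.41  (< 1,040, feasible at tier 1)
EOQ₂ = √(2×10,750×250/18.6930) = 536.23  (< 1,040 → use Q = 1,040 at tier-2 price)
TC(tier 1 (EOQ₁), Q≈535.4) = $1,353,788.99
TC(tier 2, Q≈1,040.0) = $1,351,969.49
Minimum at tier 2: $1,351,969.49

$1,351,969.49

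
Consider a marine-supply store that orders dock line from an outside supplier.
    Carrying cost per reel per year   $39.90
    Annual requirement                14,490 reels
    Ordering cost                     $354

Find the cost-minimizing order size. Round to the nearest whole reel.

507 reels

Optimal lot size Q* = (2 × 14,490 × $354 / $39.9)^½ ≈ 507.07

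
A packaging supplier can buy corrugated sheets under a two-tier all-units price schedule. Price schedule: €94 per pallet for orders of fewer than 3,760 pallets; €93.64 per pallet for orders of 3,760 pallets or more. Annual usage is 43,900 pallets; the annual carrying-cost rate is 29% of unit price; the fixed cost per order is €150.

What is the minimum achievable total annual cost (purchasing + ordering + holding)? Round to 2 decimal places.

€4,145,547.67

H₁ = 29%×€94 = €27.2600;  H₂ = 29%×€93.64 = €27.1556
EOQ₁ = √(2×43,900×150/27.2600) = 695.07  (< 3,760, feasible at tier 1)
EOQ₂ = √(2×43,900×150/27.1556) = 696.41  (< 3,760 → use Q = 3,760 at tier-2 price)
TC(tier 1 (EOQ₁), Q≈695.1) = €4,145,547.67
TC(tier 2, Q≈3,760.0) = €4,163,599.86
Minimum at tier 1 (EOQ₁): €4,145,547.67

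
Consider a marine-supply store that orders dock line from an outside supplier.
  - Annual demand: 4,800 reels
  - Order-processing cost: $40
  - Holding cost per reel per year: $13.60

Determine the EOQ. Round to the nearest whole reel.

2DS/H = 2·4,800·40/13.6 = 28,235.29
EOQ = √28,235.29 ≈ 168.03

168 reels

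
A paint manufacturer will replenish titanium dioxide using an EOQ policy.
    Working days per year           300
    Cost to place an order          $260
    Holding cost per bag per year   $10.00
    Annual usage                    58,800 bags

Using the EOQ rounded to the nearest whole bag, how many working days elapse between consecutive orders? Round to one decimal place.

8.9 days

Q* = √(2·D·S / H) = √(2·58,800·260 / 10) = √3,057,600.0 ≈ 1,748.60 → Q = 1,749 bags
Cycle time = (working days × Q)/D = (300 × 1,749) / 58,800 = 8.923 days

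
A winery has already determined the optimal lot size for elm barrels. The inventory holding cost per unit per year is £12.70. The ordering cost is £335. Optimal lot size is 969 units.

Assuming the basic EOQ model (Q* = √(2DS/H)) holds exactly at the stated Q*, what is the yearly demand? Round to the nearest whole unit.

From Q* = √(2DS/H) ⇒ Q*² = 2DS/H.
D = Q²H / (2S) = 969² × 12.7 / (2 × 335) = 17,798.22

17,798 units per year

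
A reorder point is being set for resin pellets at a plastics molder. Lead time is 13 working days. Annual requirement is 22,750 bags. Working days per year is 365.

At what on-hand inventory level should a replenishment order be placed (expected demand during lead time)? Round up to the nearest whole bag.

811 bags

Daily demand d = 22,750 / 365 = 62.329 bags/day
Demand during lead time = 62.329 × 13 = 810.27
Reorder point = 810.27 → round up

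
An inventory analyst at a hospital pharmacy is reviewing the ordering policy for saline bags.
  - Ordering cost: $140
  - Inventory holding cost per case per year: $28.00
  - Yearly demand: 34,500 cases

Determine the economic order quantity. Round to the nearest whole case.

Optimal lot size Q* = (2 × 34,500 × $140 / $28)^½ ≈ 587.37

587 cases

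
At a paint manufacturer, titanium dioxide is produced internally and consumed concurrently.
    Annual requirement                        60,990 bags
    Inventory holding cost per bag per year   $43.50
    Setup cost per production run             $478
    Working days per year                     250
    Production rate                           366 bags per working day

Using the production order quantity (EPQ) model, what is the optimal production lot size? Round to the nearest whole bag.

2,005 bags

Daily demand d = 60,990/250 = 243.960; p = 366; 1 − d/p = 0.33344
EPQ = √(2DS / (H(1 − d/p)))
    = √(2 × 60,990 × 478 / (43.5 × 0.33344)) ≈ 2,004.95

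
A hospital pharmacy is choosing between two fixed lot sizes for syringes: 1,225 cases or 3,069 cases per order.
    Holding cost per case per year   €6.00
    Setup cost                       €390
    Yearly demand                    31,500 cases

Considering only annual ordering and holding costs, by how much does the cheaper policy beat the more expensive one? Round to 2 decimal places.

€493.64

Annual cost at Q: ordering D·S/Q plus holding Q·H/2.
TC(1,225) = (31,500/1,225)×390 + (1,225/2)×6 = €13,703.57
TC(3,069) = (31,500/3,069)×390 + (3,069/2)×6 = €13,209.93
Lots of 3,069 are cheaper by €493.64.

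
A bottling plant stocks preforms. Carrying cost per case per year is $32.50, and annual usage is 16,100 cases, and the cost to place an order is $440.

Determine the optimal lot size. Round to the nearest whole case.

660 cases

2DS/H = 2·16,100·440/32.5 = 435,938.46
EOQ = √435,938.46 ≈ 660.26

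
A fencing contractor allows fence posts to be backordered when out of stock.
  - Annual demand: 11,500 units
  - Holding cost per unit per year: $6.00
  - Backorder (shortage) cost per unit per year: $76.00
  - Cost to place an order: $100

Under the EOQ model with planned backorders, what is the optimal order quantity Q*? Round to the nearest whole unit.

Q* = √(2DS/H) · √((H + b)/b)
   = √(2 × 11,500 × 100 / 6) · √((6 + 76) / 76)
   = 619.139 × 1.0387 ≈ 643.11

643 units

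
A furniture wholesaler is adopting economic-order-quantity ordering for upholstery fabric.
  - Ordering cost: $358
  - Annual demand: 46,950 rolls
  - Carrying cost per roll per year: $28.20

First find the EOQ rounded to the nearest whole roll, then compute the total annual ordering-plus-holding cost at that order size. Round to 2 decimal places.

$30,789.23

Q* = √(2·D·S / H) = √(2·46,950·358 / 28.2) = √1,192,063.8 ≈ 1,091.82 → Q = 1,092 rolls
Orders/yr = 46,950/1,092 = 42.995; ordering cost = 42.995 × $358 = $15,392.03
Average inventory = 1,092/2 = 546; holding cost = 546 × $28.2 = $15,397.20
Total = $15,392.03 + $15,397.20 = $30,789.23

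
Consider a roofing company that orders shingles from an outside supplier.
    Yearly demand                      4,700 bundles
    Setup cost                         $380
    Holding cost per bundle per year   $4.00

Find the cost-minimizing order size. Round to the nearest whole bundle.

945 bundles

Q* = √(2·D·S / H) = √(2·4,700·380 / 4) = √893,000.0 ≈ 944.99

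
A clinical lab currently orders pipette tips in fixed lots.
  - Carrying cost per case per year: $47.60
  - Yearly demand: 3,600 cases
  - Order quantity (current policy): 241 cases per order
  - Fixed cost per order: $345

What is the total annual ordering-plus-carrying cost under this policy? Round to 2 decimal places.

Annual ordering cost = (D/Q)·S = (3,600/241) × 345 = $5,153.53
Annual holding cost  = (Q/2)·H = (241/2) × 47.6 = $5,735.80
Total = $5,153.53 + $5,735.80 = $10,889.33

$10,889.33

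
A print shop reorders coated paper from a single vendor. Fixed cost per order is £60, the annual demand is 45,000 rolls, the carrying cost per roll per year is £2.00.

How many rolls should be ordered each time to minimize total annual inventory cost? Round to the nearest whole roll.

1,643 rolls

Optimal lot size Q* = (2 × 45,000 × £60 / £2)^½ ≈ 1,643.17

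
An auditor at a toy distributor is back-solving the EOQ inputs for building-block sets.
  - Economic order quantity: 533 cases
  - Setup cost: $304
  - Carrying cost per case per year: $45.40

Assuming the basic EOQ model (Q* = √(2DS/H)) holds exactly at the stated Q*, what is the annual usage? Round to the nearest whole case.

21,213 cases per year

EOQ relation: Q² = 2DS/H, so rearrange for the unknown.
D = Q²H / (2S) = 533² × 45.4 / (2 × 304) = 21,213.22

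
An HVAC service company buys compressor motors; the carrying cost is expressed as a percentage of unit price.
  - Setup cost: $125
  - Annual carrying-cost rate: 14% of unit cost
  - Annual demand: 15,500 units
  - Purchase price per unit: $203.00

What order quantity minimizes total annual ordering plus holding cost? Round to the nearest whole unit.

H = i·C = 0.14 × $203 = $28.4200 per unit-year
2DS/H = 2·15,500·125/28.42 = 136,347.64
EOQ = √136,347.64 ≈ 369.25

369 units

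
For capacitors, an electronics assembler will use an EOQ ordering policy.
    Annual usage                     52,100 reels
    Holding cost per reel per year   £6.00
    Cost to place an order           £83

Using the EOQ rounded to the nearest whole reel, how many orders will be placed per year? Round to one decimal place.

Optimal lot size Q* = (2 × 52,100 × £83 / £6)^½ ≈ 1,200.60 → Q = 1,201
N = D/Q = 52,100/1,201 ≈ 43.381 orders/yr

43.4 orders per year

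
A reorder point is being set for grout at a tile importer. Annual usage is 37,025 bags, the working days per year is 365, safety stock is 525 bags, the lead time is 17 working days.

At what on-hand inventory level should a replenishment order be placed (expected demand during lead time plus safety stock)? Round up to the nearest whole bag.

2,250 bags

Daily demand d = 37,025 / 365 = 101.438 bags/day
Demand during lead time = 101.438 × 17 = 1,724.45
Reorder point = 1,724.45 + 525 = 2,249.45 → round up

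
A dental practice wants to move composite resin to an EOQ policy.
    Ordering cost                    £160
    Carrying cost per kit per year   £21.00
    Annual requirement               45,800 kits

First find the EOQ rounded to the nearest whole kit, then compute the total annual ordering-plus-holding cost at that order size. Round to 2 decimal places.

£17,543.55

EOQ = √(2DS/H) = √(2 × 45,800 × 160 / 21)
    = √(697,904.76) ≈ 835.41 → Q = 835 kits
Annual ordering cost = (D/Q)·S = (45,800/835) × 160 = £8,776.05
Annual holding cost  = (Q/2)·H = (835/2) × 21 = £8,767.50
Total = £8,776.05 + £8,767.50 = £17,543.55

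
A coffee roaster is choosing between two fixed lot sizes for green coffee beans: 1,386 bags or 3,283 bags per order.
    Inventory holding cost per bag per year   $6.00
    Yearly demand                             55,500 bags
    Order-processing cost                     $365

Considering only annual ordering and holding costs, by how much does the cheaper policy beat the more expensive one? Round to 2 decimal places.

TC(Q) = (D/Q)S + (Q/2)H
TC(1,386) = (55,500/1,386)×365 + (1,386/2)×6 = $18,773.80
TC(3,283) = (55,500/3,283)×365 + (3,283/2)×6 = $16,019.42
Lots of 3,283 are cheaper by $2,754.38.

$2,754.38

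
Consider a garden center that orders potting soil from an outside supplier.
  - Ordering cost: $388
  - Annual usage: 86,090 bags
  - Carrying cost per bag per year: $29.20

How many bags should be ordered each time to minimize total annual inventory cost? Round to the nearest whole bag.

Optimal lot size Q* = (2 × 86,090 × $388 / $29.2)^½ ≈ 1,512.57

1,513 bags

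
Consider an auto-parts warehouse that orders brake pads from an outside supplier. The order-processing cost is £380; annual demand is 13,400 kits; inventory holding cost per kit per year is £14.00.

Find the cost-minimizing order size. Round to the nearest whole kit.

Q* = √(2·D·S / H) = √(2·13,400·380 / 14) = √727,428.6 ≈ 852.89

853 kits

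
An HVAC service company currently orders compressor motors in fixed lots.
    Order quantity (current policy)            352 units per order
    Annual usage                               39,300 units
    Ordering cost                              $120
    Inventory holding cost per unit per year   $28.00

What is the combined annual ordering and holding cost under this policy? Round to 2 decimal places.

$18,325.73

Orders/yr = 39,300/352 = 111.648; ordering cost = 111.648 × $120 = $13,397.73
Average inventory = 352/2 = 176; holding cost = 176 × $28 = $4,928.00
Total = $13,397.73 + $4,928.00 = $18,325.73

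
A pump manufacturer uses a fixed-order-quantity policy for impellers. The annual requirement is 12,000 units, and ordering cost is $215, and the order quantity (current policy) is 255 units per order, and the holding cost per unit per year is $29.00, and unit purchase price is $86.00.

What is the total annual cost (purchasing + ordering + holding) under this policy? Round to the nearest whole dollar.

Annual ordering cost = (D/Q)·S = (12,000/255) × 215 = $10,117.65
Annual holding cost  = (Q/2)·H = (255/2) × 29 = $3,697.50
Purchase cost = D·C = 12,000 × 86 = $1,032,000.00
Total = $10,117.65 + $3,697.50 + $1,032,000.00 = $1,045,815.15

$1,045,815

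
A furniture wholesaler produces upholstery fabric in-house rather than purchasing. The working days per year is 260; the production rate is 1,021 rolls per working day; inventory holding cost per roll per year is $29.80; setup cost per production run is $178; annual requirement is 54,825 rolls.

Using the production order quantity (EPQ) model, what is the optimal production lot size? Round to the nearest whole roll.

909 rolls

d = 54,825/260 = 210.8654 rolls/day;  effective holding cost H(1 − d/p) = 29.8·(1 − 210.8654/1021) = 23.64546
Q* = √(2DS / H_eff) = √(2·54,825·178 / 23.64546) ≈ 908.53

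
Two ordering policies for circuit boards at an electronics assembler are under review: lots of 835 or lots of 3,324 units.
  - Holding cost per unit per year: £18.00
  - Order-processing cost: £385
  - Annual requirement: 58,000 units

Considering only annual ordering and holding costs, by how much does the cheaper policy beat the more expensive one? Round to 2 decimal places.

For each Q, cost = (D/Q)·S + (Q/2)·H.
TC(835) = (58,000/835)×385 + (835/2)×18 = £34,257.51
TC(3,324) = (58,000/3,324)×385 + (3,324/2)×18 = £36,633.81
|ΔTC| = |£34,257.51 − £36,633.81| = £2,376.29

£2,376.29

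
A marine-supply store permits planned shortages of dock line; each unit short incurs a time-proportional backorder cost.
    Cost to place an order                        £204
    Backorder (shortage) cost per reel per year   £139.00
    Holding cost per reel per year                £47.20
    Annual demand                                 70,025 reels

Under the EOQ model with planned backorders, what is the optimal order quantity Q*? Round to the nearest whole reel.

900 reels

Q* = √(2DS/H) · √((H + b)/b)
   = √(2 × 70,025 × 204 / 47.2) · √((47.2 + 139) / 139)
   = 778.011 × 1.1574 ≈ 900.47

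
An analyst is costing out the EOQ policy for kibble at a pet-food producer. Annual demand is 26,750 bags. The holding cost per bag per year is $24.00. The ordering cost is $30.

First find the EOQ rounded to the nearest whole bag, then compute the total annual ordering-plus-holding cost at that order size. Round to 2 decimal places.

EOQ = √(2DS/H) = √(2 × 26,750 × 30 / 24)
    = √(66,875.00) ≈ 258.60 → Q = 259 bags
Annual ordering cost = (D/Q)·S = (26,750/259) × 30 = $3,098.46
Annual holding cost  = (Q/2)·H = (259/2) × 24 = $3,108.00
Total = $3,098.46 + $3,108.00 = $6,206.46

$6,206.46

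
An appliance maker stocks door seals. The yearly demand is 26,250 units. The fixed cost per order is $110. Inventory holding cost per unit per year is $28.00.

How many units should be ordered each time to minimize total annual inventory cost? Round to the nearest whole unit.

EOQ = √(2DS/H) = √(2 × 26,250 × 110 / 28)
    = √(206,250.00) ≈ 454.15

454 units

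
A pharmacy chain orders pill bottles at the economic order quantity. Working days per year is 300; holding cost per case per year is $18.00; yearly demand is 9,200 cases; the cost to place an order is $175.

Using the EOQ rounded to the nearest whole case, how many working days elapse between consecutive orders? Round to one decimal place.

13.8 days

Q* = √(2·D·S / H) = √(2·9,200·175 / 18) = √178,888.9 ≈ 422.95 → Q = 423 cases
Cycle time = (working days × Q)/D = (300 × 423) / 9,200 = 13.793 days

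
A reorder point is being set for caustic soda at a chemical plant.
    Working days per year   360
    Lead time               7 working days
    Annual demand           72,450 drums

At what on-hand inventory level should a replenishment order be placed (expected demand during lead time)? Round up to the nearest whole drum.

Daily demand d = 72,450 / 360 = 201.250 drums/day
Demand during lead time = 201.250 × 7 = 1,408.75
Reorder point = 1,408.75 → round up

1,409 drums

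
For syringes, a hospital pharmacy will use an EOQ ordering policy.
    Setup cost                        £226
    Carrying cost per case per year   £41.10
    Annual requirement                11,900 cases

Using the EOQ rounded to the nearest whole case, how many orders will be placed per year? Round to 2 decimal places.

Optimal lot size Q* = (2 × 11,900 × £226 / £41.1)^½ ≈ 361.76 → Q = 362
N = D/Q = 11,900/362 ≈ 32.873 orders/yr

32.87 orders per year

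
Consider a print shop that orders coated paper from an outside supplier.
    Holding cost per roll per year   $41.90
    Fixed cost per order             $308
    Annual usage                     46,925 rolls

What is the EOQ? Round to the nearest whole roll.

831 rolls

Q* = √(2·D·S / H) = √(2·46,925·308 / 41.9) = √689,875.9 ≈ 830.59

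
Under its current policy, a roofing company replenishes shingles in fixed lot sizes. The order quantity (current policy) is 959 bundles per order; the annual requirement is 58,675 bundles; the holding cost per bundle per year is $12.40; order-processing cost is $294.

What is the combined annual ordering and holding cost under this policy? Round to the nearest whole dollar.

Ordering: D/Q × S = 58,675/959 × $294 = $17,987.96
Holding:  Q/2 × H = 959/2 × $12.4 = $5,945.80
Total = $17,987.96 + $5,945.80 = $23,933.76

$23,934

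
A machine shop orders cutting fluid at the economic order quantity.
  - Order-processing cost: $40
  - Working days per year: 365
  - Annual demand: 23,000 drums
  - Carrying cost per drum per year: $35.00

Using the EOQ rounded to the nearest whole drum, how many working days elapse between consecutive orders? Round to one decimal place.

3.6 days

EOQ = √(2DS/H) = √(2 × 23,000 × 40 / 35)
    = √(52,571.43) ≈ 229.28 → Q = 229 drums
Days between orders = 365 / (D/Q) = 365 / 100.437 ≈ 3.634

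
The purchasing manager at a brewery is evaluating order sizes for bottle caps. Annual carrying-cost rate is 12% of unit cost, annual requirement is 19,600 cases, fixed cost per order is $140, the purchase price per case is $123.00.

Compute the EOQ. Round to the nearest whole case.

Holding cost per case per year: H = 12% × $123 = $14.7600
EOQ = √(2DS/H) = √(2 × 19,600 × 140 / 14.76)
    = √(371,815.72) ≈ 609.77

610 cases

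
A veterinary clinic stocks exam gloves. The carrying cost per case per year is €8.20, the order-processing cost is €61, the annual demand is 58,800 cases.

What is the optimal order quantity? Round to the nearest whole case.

Optimal lot size Q* = (2 × 58,800 × €61 / €8.2)^½ ≈ 935.32

935 cases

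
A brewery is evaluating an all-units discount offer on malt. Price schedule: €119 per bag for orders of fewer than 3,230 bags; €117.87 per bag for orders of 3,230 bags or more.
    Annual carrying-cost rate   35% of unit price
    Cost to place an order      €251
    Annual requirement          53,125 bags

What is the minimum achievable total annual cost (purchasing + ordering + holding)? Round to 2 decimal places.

€6,332,598.06

H₁ = 35%×€119 = €41.6500;  H₂ = 35%×€117.87 = €41.2545
EOQ₁ = √(2×53,125×251/41.6500) = 800.19  (< 3,230, feasible at tier 1)
EOQ₂ = √(2×53,125×251/41.2545) = 804.02  (< 3,230 → use Q = 3,230 at tier-2 price)
TC(tier 1 (EOQ₁), Q≈800.2) = €6,355,202.97
TC(tier 2, Q≈3,230.0) = €6,332,598.06
Minimum at tier 2: €6,332,598.06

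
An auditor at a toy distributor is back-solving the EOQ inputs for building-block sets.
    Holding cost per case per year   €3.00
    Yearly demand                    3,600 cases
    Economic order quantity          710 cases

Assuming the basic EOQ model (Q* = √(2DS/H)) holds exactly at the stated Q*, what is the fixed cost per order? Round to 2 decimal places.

€210.04

EOQ relation: Q² = 2DS/H, so rearrange for the unknown.
S = Q²H / (2D) = 710² × 3 / (2 × 3,600) = 210.0417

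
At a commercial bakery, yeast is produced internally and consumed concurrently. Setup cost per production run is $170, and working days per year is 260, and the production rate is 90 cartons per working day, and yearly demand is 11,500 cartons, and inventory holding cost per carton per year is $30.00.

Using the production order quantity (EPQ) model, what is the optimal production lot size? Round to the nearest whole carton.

506 cartons

d = 11,500/260 = 44.2308 cartons/day;  effective holding cost H(1 − d/p) = 30·(1 − 44.2308/90) = 15.25641
Q* = √(2DS / H_eff) = √(2·11,500·170 / 15.25641) ≈ 506.25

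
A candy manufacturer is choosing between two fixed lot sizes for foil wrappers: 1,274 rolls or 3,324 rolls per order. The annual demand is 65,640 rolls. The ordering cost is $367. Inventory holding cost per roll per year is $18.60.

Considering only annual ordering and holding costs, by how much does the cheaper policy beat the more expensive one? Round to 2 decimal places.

$7,403.40

TC(Q) = (D/Q)S + (Q/2)H
TC(1,274) = (65,640/1,274)×367 + (1,274/2)×18.6 = $30,757.05
TC(3,324) = (65,640/3,324)×367 + (3,324/2)×18.6 = $38,160.46
Lots of 1,274 are cheaper by $7,403.40.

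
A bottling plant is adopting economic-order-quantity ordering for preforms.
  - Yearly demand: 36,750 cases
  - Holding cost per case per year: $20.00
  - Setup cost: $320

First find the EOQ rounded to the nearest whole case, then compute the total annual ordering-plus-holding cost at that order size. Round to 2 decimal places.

$21,688.71

Optimal lot size Q* = (2 × 36,750 × $320 / $20)^½ ≈ 1,084.44 → Q = 1,084 cases
Annual ordering cost = (D/Q)·S = (36,750/1,084) × 320 = $10,848.71
Annual holding cost  = (Q/2)·H = (1,084/2) × 20 = $10,840.00
Total = $10,848.71 + $10,840.00 = $21,688.71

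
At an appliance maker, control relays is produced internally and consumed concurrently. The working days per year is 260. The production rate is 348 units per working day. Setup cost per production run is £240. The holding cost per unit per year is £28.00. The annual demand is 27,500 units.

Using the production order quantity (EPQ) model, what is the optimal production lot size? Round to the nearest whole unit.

Daily demand d = 27,500/260 = 105.769; p = 348; 1 − d/p = 0.69607
EPQ = √(2DS / (H(1 − d/p)))
    = √(2 × 27,500 × 240 / (28 × 0.69607)) ≈ 822.97

823 units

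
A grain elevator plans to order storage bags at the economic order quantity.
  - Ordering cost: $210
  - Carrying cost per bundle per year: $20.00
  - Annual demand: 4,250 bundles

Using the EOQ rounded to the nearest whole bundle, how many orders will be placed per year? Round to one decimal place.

Q* = √(2·D·S / H) = √(2·4,250·210 / 20) = √89,250.0 ≈ 298.75 → Q = 299
Orders per year = D/Q = 4,250 / 299 = 14.214

14.2 orders per year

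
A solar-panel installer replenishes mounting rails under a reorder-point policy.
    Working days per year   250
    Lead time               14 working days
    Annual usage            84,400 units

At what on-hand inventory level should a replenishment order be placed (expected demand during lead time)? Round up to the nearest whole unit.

4,727 units

Daily demand d = 84,400 / 250 = 337.600 units/day
Demand during lead time = 337.600 × 14 = 4,726.40
Reorder point = 4,726.40 → round up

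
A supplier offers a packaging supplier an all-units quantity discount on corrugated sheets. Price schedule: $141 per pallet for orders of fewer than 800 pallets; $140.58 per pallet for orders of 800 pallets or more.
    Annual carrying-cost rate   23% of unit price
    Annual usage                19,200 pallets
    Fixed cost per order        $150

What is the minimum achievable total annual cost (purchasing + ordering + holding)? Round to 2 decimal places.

H₁ = 23%×$141 = $32.4300;  H₂ = 23%×$140.58 = $32.3334
EOQ₁ = √(2×19,200×150/32.4300) = 421.44  (< 800, feasible at tier 1)
EOQ₂ = √(2×19,200×150/32.3334) = 422.07  (< 800 → use Q = 800 at tier-2 price)
TC(tier 1 (EOQ₁), Q≈421.4) = $2,720,867.36
TC(tier 2, Q≈800.0) = $2,715,669.36
Minimum at tier 2: $2,715,669.36

$2,715,669.36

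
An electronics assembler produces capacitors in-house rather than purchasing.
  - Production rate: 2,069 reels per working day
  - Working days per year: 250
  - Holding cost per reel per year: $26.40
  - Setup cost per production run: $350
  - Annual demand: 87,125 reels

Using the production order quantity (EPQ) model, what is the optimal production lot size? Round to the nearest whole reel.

1,667 reels

Daily demand d = 87,125/250 = 348.500; p = 2069; 1 − d/p = 0.83156
EPQ = √(2DS / (H(1 − d/p)))
    = √(2 × 87,125 × 350 / (26.4 × 0.83156)) ≈ 1,666.75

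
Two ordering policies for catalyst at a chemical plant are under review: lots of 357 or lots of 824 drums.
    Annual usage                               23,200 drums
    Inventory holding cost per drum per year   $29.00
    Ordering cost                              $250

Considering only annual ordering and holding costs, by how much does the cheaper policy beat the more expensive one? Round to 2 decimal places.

TC(Q) = (D/Q)S + (Q/2)H
TC(357) = (23,200/357)×250 + (357/2)×29 = $21,423.00
TC(824) = (23,200/824)×250 + (824/2)×29 = $18,986.83
|ΔTC| = |$21,423.00 − $18,986.83| = $2,436.16

$2,436.16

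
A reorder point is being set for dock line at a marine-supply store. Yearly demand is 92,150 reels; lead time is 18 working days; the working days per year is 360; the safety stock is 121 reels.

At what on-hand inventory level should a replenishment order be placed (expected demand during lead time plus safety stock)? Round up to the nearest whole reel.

Daily demand d = 92,150 / 360 = 255.972 reels/day
Demand during lead time = 255.972 × 18 = 4,607.50
Reorder point = 4,607.50 + 121 = 4,728.50 → round up

4,729 reels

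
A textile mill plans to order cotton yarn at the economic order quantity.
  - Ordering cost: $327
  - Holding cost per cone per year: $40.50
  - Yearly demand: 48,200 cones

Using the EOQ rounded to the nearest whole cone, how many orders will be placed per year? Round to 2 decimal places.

Q* = √(2·D·S / H) = √(2·48,200·327 / 40.5) = √778,340.7 ≈ 882.24 → Q = 882
N = D/Q = 48,200/882 ≈ 54.649 orders/yr

54.65 orders per year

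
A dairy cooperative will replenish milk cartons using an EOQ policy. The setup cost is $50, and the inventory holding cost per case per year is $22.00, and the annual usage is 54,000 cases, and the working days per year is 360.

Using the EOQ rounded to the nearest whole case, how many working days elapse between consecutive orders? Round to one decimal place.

3.3 days

Optimal lot size Q* = (2 × 54,000 × $50 / $22)^½ ≈ 495.43 → Q = 495 cases
Cycle time = (working days × Q)/D = (360 × 495) / 54,000 = 3.300 days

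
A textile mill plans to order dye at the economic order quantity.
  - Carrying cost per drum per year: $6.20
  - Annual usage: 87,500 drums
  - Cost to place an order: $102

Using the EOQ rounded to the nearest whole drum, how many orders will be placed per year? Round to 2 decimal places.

2DS/H = 2·87,500·102/6.2 = 2,879,032.26
EOQ = √2,879,032.26 ≈ 1,696.77 → Q = 1,697
Orders per year = D/Q = 87,500 / 1,697 = 51.562

51.56 orders per year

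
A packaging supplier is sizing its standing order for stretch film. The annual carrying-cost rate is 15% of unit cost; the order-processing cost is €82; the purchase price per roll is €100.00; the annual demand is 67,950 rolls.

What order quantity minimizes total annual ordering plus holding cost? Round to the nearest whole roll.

Holding cost per roll per year: H = 15% × €100 = €15.0000
Optimal lot size Q* = (2 × 67,950 × €82 / €15)^½ ≈ 861.93

862 rolls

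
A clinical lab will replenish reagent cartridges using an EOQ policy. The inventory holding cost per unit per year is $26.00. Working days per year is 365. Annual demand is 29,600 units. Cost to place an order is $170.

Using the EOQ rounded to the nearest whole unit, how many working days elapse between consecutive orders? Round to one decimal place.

7.7 days

EOQ = √(2DS/H) = √(2 × 29,600 × 170 / 26)
    = √(387,076.92) ≈ 622.16 → Q = 622 units
Days between orders = 365 / (D/Q) = 365 / 47.588 ≈ 7.670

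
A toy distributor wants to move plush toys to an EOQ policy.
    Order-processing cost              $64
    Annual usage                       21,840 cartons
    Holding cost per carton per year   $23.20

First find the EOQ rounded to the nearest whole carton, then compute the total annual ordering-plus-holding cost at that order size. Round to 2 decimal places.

$8,053.33

Q* = √(2·D·S / H) = √(2·21,840·64 / 23.2) = √120,496.6 ≈ 347.13 → Q = 347 cartons
Ordering: D/Q × S = 21,840/347 × $64 = $4,028.13
Holding:  Q/2 × H = 347/2 × $23.2 = $4,025.20
Total = $4,028.13 + $4,025.20 = $8,053.33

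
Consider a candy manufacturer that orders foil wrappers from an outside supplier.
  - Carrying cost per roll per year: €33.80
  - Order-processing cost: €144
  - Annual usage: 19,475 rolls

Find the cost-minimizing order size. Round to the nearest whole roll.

2DS/H = 2·19,475·144/33.8 = 165,940.83
EOQ = √165,940.83 ≈ 407.36

407 rolls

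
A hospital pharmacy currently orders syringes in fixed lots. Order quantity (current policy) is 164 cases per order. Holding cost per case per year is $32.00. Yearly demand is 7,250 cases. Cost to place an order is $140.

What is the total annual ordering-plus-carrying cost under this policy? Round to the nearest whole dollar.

$8,813

Orders/yr = 7,250/164 = 44.207; ordering cost = 44.207 × $140 = $6,189.02
Average inventory = 164/2 = 82; holding cost = 82 × $32 = $2,624.00
Total = $6,189.02 + $2,624.00 = $8,813.02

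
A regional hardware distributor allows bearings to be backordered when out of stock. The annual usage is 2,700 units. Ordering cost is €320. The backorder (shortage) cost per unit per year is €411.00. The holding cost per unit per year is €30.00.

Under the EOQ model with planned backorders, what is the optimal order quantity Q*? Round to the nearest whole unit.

249 units

Q* = √(2DS/H) · √((H + b)/b)
   = √(2 × 2,700 × 320 / 30) · √((30 + 411) / 411)
   = 240.000 × 1.0359 ≈ 248.60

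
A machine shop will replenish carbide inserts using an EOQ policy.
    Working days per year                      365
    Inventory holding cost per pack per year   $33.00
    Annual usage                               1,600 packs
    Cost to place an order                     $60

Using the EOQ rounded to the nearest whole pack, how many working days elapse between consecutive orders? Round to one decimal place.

17.3 days

Q* = √(2·D·S / H) = √(2·1,600·60 / 33) = √5,818.2 ≈ 76.28 → Q = 76 packs
Days between orders = 365 / (D/Q) = 365 / 21.053 ≈ 17.337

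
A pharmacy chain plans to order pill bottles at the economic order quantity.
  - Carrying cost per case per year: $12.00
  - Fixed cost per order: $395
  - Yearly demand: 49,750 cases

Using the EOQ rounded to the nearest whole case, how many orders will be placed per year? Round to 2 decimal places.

27.49 orders per year

Optimal lot size Q* = (2 × 49,750 × $395 / $12)^½ ≈ 1,809.75 → Q = 1,810
Orders per year = D/Q = 49,750 / 1,810 = 27.486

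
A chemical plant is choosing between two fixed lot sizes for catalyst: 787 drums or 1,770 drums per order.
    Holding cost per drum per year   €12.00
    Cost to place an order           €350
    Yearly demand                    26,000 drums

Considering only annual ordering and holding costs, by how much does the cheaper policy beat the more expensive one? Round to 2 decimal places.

For each Q, cost = (D/Q)·S + (Q/2)·H.
TC(787) = (26,000/787)×350 + (787/2)×12 = €16,284.90
TC(1,770) = (26,000/1,770)×350 + (1,770/2)×12 = €15,761.24
Cheaper: Q = 1,770.  Difference = €523.65

€523.65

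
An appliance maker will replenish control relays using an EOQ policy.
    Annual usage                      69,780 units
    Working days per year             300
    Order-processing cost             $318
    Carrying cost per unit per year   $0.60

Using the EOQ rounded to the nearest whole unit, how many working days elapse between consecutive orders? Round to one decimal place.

2DS/H = 2·69,780·318/0.6 = 73,966,800.00
EOQ = √73,966,800.00 ≈ 8,600.40 → Q = 8,600 units
Days between orders = 300 / (D/Q) = 300 / 8.114 ≈ 36.973

37.0 days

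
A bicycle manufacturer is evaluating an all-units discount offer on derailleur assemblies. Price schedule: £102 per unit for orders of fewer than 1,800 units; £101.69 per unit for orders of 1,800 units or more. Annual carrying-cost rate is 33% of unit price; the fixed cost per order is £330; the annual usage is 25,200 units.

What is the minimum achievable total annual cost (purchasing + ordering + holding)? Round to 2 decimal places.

H₁ = 33%×£102 = £33.6600;  H₂ = 33%×£101.69 = £33.5577
EOQ₁ = √(2×25,200×330/33.6600) = 702.94  (< 1,800, feasible at tier 1)
EOQ₂ = √(2×25,200×330/33.5577) = 704.01  (< 1,800 → use Q = 1,800 at tier-2 price)
TC(tier 1 (EOQ₁), Q≈702.9) = £2,594,060.79
TC(tier 2, Q≈1,800.0) = £2,597,409.93
Minimum at tier 1 (EOQ₁): £2,594,060.79

£2,594,060.79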